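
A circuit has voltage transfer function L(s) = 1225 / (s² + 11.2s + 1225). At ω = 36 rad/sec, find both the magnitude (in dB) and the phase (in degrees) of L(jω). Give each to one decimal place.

|(j36)² + 11.2(j36) + 1225| = |-71 + j403.2| = 409.4
|L(j36)| = 1225 / 409.4 = 2.9922
20 log₁₀(2.9922) = 9.52 dB
∠[(j36)² + 11.2(j36) + 1225] = ∠[-71 + j403.2] = 99.99°
∠L(j36) = −99.99° = -99.99°

|L| = 9.5 dB, ∠L = -100.0°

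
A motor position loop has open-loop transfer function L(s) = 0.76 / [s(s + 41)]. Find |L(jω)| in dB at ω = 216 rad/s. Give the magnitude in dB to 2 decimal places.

|j216 + 41| = √(216² + 41²) = 219.9
|j216| = 216
|L(j216)| = 0.76 / (219.9 × 216) = 1.6004e-05
20 log₁₀(1.6004e-05) = -95.916 dB

-95.92 dB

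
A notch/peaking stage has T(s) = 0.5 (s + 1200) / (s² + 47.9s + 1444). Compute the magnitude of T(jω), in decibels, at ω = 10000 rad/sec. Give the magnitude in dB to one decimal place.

-86.0 dB

|j10000 + 1200| = √(10000² + 1200²) = 1.007e+04
|(j10000)² + 47.9(j10000) + 1444| = |-9.9999e+07 + j4.79e+05| = 1e+08
|T(j10000)| = 0.5 × 1.007e+04 / 1e+08 = 5.0359e-05
20 log₁₀(5.0359e-05) = -85.96 dB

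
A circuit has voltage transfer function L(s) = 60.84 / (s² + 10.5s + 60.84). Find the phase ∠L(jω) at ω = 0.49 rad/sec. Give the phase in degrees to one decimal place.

-4.9 deg

∠[(j0.49)² + 10.5(j0.49) + 60.84] = ∠[60.6 + j5.145] = 4.85°
∠L(j0.49) = −4.85° = -4.85°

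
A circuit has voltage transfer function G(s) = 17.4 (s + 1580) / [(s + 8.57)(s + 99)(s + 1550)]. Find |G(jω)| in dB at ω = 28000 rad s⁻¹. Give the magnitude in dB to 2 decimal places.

-153.07 dB

|j28000 + 1580| = √(28000² + 1580²) = 2.804e+04
|j28000 + 8.57| = √(28000² + 8.57²) = 2.8e+04
|j28000 + 99| = √(28000² + 99²) = 2.8e+04
|j28000 + 1550| = √(28000² + 1550²) = 2.804e+04
|G(j28000)| = 17.4 × 2.804e+04 / (2.8e+04 × 2.8e+04 × 2.804e+04) = 2.2195e-08
20 log₁₀(2.2195e-08) = -153.075 dB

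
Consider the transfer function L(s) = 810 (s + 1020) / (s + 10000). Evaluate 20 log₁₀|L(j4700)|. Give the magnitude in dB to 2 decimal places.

50.94 dB

|j4700 + 1020| = √(4700² + 1020²) = 4809
|j4700 + 10000| = √(4700² + 10000²) = 1.105e+04
|L(j4700)| = 810 × 4809 / 1.105e+04 = 352.56
20 log₁₀(352.56) = 50.945 dB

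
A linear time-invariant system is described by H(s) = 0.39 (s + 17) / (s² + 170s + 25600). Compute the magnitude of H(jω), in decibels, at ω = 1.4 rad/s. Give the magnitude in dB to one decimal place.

|j1.4 + 17| = √(1.4² + 17²) = 17.06
|(j1.4)² + 170(j1.4) + 25600| = |25598 + j238| = 2.56e+04
|H(j1.4)| = 0.39 × 17.06 / 2.56e+04 = 0.00025987
20 log₁₀(0.00025987) = -71.70 dB

-71.7 dB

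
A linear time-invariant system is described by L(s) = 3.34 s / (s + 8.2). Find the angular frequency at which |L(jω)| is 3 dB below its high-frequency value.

8.2 rad/s

For a single-pole high-pass, the −3 dB point is at the pole: ω = 8.2 rad/s.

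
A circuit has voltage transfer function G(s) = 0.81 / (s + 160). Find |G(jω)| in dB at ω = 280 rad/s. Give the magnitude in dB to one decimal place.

|j280 + 160| = √(280² + 160²) = 322.5
|G(j280)| = 0.81 / 322.5 = 0.0025117
20 log₁₀(0.0025117) = -52.00 dB

-52.0 dB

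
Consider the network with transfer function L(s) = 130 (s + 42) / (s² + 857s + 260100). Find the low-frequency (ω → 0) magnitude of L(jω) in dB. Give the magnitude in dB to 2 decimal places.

-33.56 dB

L(0) = 130 × 42 / 260100 = 0.020992
20 log₁₀(0.020992) = -33.559 dB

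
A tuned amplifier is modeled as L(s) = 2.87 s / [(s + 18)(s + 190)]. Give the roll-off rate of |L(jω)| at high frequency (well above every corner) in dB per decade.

-20 dB/decade

With 1 zero and 2 poles, the high-frequency asymptotic slope is 20 × (1 − 2) = -20 dB/decade.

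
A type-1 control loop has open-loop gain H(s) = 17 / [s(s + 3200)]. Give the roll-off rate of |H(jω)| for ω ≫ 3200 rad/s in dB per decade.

With 0 zeros and 2 poles, the high-frequency asymptotic slope is 20 × (0 − 2) = -40 dB/decade.

-40 dB/decade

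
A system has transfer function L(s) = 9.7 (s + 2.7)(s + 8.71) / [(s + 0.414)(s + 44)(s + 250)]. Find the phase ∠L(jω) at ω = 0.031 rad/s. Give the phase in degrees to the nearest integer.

-3 deg

∠(j0.031 + 2.7) = arctan(0.031/2.7) = 0.66°
∠(j0.031 + 8.71) = arctan(0.031/8.71) = 0.20°
∠(j0.031 + 0.414) = arctan(0.031/0.414) = 4.28°
∠(j0.031 + 44) = arctan(0.031/44) = 0.04°
∠(j0.031 + 250) = arctan(0.031/250) = 0.01°
∠L(j0.031) = 0.66° + 0.20° − (4.28° + 0.04° + 0.01°) = -3.47°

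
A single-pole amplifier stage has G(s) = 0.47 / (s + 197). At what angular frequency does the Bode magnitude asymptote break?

197 rad/s

The single real pole at s = −197 gives a corner at ω = 197 rad/s.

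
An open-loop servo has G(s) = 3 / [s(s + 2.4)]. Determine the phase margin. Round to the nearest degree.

65°

Gain crossover: |G(jω)| = 1 at ω ≈ 1.13 rad/s.
∠G(j1.13) = −90° − arctan(1.13/2.4) ≈ -115.23°
PM = 180° + (-115.23°) = 64.77°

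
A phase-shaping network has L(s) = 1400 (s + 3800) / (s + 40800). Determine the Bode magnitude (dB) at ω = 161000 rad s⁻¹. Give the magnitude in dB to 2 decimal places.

62.65 dB

|j161000 + 3800| = √(161000² + 3800²) = 1.61e+05
|j161000 + 40800| = √(161000² + 40800²) = 1.661e+05
|L(j161000)| = 1400 × 1.61e+05 / 1.661e+05 = 1357.5
20 log₁₀(1357.5) = 62.655 dB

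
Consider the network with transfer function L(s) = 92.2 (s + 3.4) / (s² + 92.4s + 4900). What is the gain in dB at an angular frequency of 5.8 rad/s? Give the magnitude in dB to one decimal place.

|j5.8 + 3.4| = √(5.8² + 3.4²) = 6.723
|(j5.8)² + 92.4(j5.8) + 4900| = |4866.4 + j535.92| = 4896
|L(j5.8)| = 92.2 × 6.723 / 4896 = 0.12661
20 log₁₀(0.12661) = -17.95 dB

-18.0 dB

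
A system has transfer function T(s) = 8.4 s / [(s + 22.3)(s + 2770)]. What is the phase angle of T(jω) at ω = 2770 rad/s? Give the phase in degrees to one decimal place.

∠(j2770) = 90.00°
∠(j2770 + 22.3) = arctan(2770/22.3) = 89.54°
∠(j2770 + 2770) = arctan(2770/2770) = 45.00°
∠T(j2770) = 90.00° − (89.54° + 45.00°) = -44.54°

-44.5 deg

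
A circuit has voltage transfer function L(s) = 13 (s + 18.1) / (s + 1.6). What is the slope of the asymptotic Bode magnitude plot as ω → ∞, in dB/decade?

With 1 zero and 1 pole, the high-frequency asymptotic slope is 20 × (1 − 1) = 0 dB/decade.

0 dB/decade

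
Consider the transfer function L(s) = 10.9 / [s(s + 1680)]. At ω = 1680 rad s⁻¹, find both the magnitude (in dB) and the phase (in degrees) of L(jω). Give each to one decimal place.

|L| = -111.3 dB, ∠L = -135.0°

|j1680 + 1680| = √(1680² + 1680²) = 2376
|j1680| = 1680
|L(j1680)| = 10.9 / (2376 × 1680) = 2.7308e-06
20 log₁₀(2.7308e-06) = -111.27 dB
∠(j1680 + 1680) = arctan(1680/1680) = 45.00°
∠(j1680) = 90.00°
∠L(j1680) = − (45.00° + 90.00°) = -135.00°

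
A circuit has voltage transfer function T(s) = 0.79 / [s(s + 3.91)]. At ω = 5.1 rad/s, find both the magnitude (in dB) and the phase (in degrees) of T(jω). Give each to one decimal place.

|T| = -32.4 dB, ∠T = -142.5°

|j5.1 + 3.91| = √(5.1² + 3.91²) = 6.426
|j5.1| = 5.1
|T(j5.1)| = 0.79 / (6.426 × 5.1) = 0.024104
20 log₁₀(0.024104) = -32.36 dB
∠(j5.1 + 3.91) = arctan(5.1/3.91) = 52.52°
∠(j5.1) = 90.00°
∠T(j5.1) = − (52.52° + 90.00°) = -142.52°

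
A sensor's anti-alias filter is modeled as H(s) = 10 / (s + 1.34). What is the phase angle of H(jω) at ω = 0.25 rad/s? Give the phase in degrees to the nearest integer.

∠(j0.25 + 1.34) = arctan(0.25/1.34) = 10.57°
∠H(j0.25) = −10.57° = -10.57°

-11°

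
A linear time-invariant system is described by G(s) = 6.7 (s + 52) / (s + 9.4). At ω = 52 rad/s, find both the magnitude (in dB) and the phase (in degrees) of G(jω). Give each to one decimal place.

|G| = 19.4 dB, ∠G = -34.8 deg

|j52 + 52| = √(52² + 52²) = 73.54
|j52 + 9.4| = √(52² + 9.4²) = 52.84
|G(j52)| = 6.7 × 73.54 / 52.84 = 9.3241
20 log₁₀(9.3241) = 19.39 dB
∠(j52 + 52) = arctan(52/52) = 45.00°
∠(j52 + 9.4) = arctan(52/9.4) = 79.75°
∠G(j52) = 45.00° − 79.75° = -34.75°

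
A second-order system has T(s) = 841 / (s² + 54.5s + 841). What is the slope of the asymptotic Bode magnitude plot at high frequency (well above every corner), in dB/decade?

With 0 zeros and 2 poles, the high-frequency asymptotic slope is 20 × (0 − 2) = -40 dB/decade.

-40 dB/decade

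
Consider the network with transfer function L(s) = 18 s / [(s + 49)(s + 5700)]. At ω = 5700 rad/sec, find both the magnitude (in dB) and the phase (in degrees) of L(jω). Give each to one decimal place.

|L| = -53.0 dB, ∠L = -44.5°

|j5700| = 5700
|j5700 + 49| = √(5700² + 49²) = 5700
|j5700 + 5700| = √(5700² + 5700²) = 8061
|L(j5700)| = 18 × 5700 / (5700 × 8061) = 0.0022329
20 log₁₀(0.0022329) = -53.02 dB
∠(j5700) = 90.00°
∠(j5700 + 49) = arctan(5700/49) = 89.51°
∠(j5700 + 5700) = arctan(5700/5700) = 45.00°
∠L(j5700) = 90.00° − (89.51° + 45.00°) = -44.51°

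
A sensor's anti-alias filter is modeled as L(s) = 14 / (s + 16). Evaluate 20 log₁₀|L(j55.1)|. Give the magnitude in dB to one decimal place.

-12.3 dB

|j55.1 + 16| = √(55.1² + 16²) = 57.38
|L(j55.1)| = 14 / 57.38 = 0.244
20 log₁₀(0.244) = -12.25 dB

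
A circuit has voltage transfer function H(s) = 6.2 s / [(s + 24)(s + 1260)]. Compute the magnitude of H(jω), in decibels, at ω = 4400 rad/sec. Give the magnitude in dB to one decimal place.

-57.4 dB

|j4400| = 4400
|j4400 + 24| = √(4400² + 24²) = 4400
|j4400 + 1260| = √(4400² + 1260²) = 4577
|H(j4400)| = 6.2 × 4400 / (4400 × 4577) = 0.0013546
20 log₁₀(0.0013546) = -57.36 dB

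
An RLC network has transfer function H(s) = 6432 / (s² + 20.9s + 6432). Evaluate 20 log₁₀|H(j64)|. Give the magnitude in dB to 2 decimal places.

|(j64)² + 20.9(j64) + 6432| = |2336 + j1337.6| = 2692
|H(j64)| = 6432 / 2692 = 2.3894
20 log₁₀(2.3894) = 7.566 dB

7.57 dB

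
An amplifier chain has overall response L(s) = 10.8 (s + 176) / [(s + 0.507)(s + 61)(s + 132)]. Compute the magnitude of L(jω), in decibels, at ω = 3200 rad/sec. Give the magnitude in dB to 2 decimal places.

-119.53 dB

|j3200 + 176| = √(3200² + 176²) = 3205
|j3200 + 0.507| = √(3200² + 0.507²) = 3200
|j3200 + 61| = √(3200² + 61²) = 3201
|j3200 + 132| = √(3200² + 132²) = 3203
|L(j3200)| = 10.8 × 3205 / (3200 × 3201 × 3203) = 1.0552e-06
20 log₁₀(1.0552e-06) = -119.533 dB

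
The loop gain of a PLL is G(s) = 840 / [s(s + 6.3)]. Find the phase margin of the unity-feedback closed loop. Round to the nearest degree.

12°

Gain crossover: |G(jω)| = 1 at ω ≈ 28.6 rad/sec.
∠G(j28.6) = −90° − arctan(28.6/6.3) ≈ -167.60°
PM = 180° + (-167.60°) = 12.40°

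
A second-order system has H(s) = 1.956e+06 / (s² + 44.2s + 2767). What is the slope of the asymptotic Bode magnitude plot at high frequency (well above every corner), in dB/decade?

With 0 zeros and 2 poles, the high-frequency asymptotic slope is 20 × (0 − 2) = -40 dB/decade.

-40 dB/decade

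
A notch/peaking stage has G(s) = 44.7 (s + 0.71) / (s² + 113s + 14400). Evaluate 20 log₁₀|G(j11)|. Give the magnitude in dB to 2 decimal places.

|j11 + 0.71| = √(11² + 0.71²) = 11.02
|(j11)² + 113(j11) + 14400| = |14279 + j1243| = 1.433e+04
|G(j11)| = 44.7 × 11.02 / 1.433e+04 = 0.034377
20 log₁₀(0.034377) = -29.275 dB

-29.27 dB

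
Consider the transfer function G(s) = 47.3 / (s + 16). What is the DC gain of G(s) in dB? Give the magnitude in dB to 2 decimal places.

G(0) = 47.3 / 16 = 2.9562
20 log₁₀(2.9562) = 9.415 dB

9.41 dB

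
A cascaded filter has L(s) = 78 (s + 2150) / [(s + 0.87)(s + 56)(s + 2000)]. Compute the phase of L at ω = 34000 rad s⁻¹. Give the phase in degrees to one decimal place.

-180.2°

∠(j34000 + 2150) = arctan(34000/2150) = 86.38°
∠(j34000 + 0.87) = arctan(34000/0.87) = 90.00°
∠(j34000 + 56) = arctan(34000/56) = 89.91°
∠(j34000 + 2000) = arctan(34000/2000) = 86.63°
∠L(j34000) = 86.38° − (90.00° + 89.91° + 86.63°) = -180.16°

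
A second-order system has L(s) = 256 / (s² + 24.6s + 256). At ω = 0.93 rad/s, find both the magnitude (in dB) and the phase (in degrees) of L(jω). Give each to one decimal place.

|L| = -0.0 dB, ∠L = -5.1°

|(j0.93)² + 24.6(j0.93) + 256| = |255.14 + j22.878| = 256.2
|L(j0.93)| = 256 / 256.2 = 0.99938
20 log₁₀(0.99938) = -0.01 dB
∠[(j0.93)² + 24.6(j0.93) + 256] = ∠[255.14 + j22.878] = 5.12°
∠L(j0.93) = −5.12° = -5.12°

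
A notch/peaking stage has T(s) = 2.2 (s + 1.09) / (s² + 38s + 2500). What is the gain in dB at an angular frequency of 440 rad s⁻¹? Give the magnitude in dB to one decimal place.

|j440 + 1.09| = √(440² + 1.09²) = 440
|(j440)² + 38(j440) + 2500| = |-1.911e+05 + j16720| = 1.918e+05
|T(j440)| = 2.2 × 440 / 1.918e+05 = 0.0050461
20 log₁₀(0.0050461) = -45.94 dB

-45.9 dB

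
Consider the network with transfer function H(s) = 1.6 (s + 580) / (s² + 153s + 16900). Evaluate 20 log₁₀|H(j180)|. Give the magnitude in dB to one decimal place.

|j180 + 580| = √(180² + 580²) = 607.3
|(j180)² + 153(j180) + 16900| = |-15500 + j27540| = 3.16e+04
|H(j180)| = 1.6 × 607.3 / 3.16e+04 = 0.030747
20 log₁₀(0.030747) = -30.24 dB

-30.2 dB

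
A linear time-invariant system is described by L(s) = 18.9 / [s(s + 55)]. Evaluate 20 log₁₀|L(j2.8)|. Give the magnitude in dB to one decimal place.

-18.2 dB

|j2.8 + 55| = √(2.8² + 55²) = 55.07
|j2.8| = 2.8
|L(j2.8)| = 18.9 / (55.07 × 2.8) = 0.12257
20 log₁₀(0.12257) = -18.23 dB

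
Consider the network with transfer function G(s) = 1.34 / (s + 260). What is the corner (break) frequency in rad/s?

The single real pole at s = −260 gives a corner at ω = 260 rad/s.

260 rad/s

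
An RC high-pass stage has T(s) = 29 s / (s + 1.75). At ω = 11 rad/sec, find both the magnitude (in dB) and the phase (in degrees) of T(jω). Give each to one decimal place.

|T| = 29.1 dB, ∠T = 9.0 deg

|j11| = 11
|j11 + 1.75| = √(11² + 1.75²) = 11.14
|T(j11)| = 29 × 11 / 11.14 = 28.64
20 log₁₀(28.64) = 29.14 dB
∠(j11) = 90.00°
∠(j11 + 1.75) = arctan(11/1.75) = 80.96°
∠T(j11) = 90.00° − 80.96° = 9.04°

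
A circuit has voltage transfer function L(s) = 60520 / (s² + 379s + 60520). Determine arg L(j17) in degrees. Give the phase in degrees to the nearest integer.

-6°

∠[(j17)² + 379(j17) + 60520] = ∠[60231 + j6443] = 6.11°
∠L(j17) = −6.11° = -6.11°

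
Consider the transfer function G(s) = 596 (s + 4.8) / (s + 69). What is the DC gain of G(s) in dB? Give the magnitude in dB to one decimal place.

32.4 dB

G(0) = 596 × 4.8 / 69 = 41.461
20 log₁₀(41.461) = 32.35 dB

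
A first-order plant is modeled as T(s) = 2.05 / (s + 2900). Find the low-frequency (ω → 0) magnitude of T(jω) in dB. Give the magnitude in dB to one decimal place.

T(0) = 2.05 / 2900 = 0.0007069
20 log₁₀(0.0007069) = -63.01 dB

-63.0 dB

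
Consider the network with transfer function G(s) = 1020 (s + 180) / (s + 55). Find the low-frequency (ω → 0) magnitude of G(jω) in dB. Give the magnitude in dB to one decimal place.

G(0) = 1020 × 180 / 55 = 3338.2
20 log₁₀(3338.2) = 70.47 dB

70.5 dB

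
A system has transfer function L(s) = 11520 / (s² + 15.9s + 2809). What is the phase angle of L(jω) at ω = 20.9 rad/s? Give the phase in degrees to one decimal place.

-8.0 deg

∠[(j20.9)² + 15.9(j20.9) + 2809] = ∠[2372.2 + j332.31] = 7.97°
∠L(j20.9) = −7.97° = -7.97°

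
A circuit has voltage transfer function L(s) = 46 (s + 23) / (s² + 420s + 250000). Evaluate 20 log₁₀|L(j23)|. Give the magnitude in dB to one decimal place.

|j23 + 23| = √(23² + 23²) = 32.53
|(j23)² + 420(j23) + 250000| = |2.4947e+05 + j9660| = 2.497e+05
|L(j23)| = 46 × 32.53 / 2.497e+05 = 0.0059932
20 log₁₀(0.0059932) = -44.45 dB

-44.4 dB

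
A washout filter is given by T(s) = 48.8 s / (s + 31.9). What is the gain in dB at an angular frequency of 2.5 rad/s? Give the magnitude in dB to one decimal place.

|j2.5| = 2.5
|j2.5 + 31.9| = √(2.5² + 31.9²) = 32
|T(j2.5)| = 48.8 × 2.5 / 32 = 3.8128
20 log₁₀(3.8128) = 11.62 dB

11.6 dB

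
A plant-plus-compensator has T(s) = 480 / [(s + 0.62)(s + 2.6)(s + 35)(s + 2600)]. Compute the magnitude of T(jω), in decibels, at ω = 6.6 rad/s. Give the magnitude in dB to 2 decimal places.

|j6.6 + 0.62| = √(6.6² + 0.62²) = 6.629
|j6.6 + 2.6| = √(6.6² + 2.6²) = 7.094
|j6.6 + 35| = √(6.6² + 35²) = 35.62
|j6.6 + 2600| = √(6.6² + 2600²) = 2600
|T(j6.6)| = 480 / (6.629 × 7.094 × 35.62 × 2600) = 0.00011023
20 log₁₀(0.00011023) = -79.154 dB

-79.15 dB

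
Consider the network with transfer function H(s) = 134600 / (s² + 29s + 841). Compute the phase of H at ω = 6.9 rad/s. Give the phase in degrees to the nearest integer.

-14°

∠[(j6.9)² + 29(j6.9) + 841] = ∠[793.39 + j200.1] = 14.16°
∠H(j6.9) = −14.16° = -14.16°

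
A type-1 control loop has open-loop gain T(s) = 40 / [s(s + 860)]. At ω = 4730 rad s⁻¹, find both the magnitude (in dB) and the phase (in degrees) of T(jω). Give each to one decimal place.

|T| = -115.1 dB, ∠T = -169.7 deg

|j4730 + 860| = √(4730² + 860²) = 4808
|j4730| = 4730
|T(j4730)| = 40 / (4808 × 4730) = 1.759e-06
20 log₁₀(1.759e-06) = -115.09 dB
∠(j4730 + 860) = arctan(4730/860) = 79.70°
∠(j4730) = 90.00°
∠T(j4730) = − (79.70° + 90.00°) = -169.70°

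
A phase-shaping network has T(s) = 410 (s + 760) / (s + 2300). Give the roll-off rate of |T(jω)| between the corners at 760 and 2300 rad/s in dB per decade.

In this band the factors already past their corner are: zero at 760; net slope = 20 dB/decade.

20 dB/decade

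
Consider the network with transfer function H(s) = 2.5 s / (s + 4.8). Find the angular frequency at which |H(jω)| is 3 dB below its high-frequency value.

For a single-pole high-pass, the −3 dB point is at the pole: ω = 4.8 rad/sec.

4.8 rad/sec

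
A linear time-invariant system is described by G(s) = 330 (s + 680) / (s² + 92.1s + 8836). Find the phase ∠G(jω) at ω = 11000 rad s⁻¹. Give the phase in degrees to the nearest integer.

-93°

∠(j11000 + 680) = arctan(11000/680) = 86.46°
∠[(j11000)² + 92.1(j11000) + 8836] = ∠[-1.2099e+08 + j1.0131e+06] = 179.52°
∠G(j11000) = 86.46° − 179.52° = -93.06°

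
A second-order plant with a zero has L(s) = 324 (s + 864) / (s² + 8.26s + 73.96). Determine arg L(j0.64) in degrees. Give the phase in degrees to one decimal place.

-4.1°

∠(j0.64 + 864) = arctan(0.64/864) = 0.04°
∠[(j0.64)² + 8.26(j0.64) + 73.96] = ∠[73.55 + j5.2864] = 4.11°
∠L(j0.64) = 0.04° − 4.11° = -4.07°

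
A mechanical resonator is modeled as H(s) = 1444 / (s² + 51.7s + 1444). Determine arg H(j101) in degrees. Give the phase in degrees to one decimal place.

∠[(j101)² + 51.7(j101) + 1444] = ∠[-8757 + j5221.7] = 149.19°
∠H(j101) = −149.19° = -149.19°

-149.2°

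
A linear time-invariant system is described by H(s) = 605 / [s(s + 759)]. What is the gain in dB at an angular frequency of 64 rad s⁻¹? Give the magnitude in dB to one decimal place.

-38.1 dB

|j64 + 759| = √(64² + 759²) = 761.7
|j64| = 64
|H(j64)| = 605 / (761.7 × 64) = 0.012411
20 log₁₀(0.012411) = -38.12 dB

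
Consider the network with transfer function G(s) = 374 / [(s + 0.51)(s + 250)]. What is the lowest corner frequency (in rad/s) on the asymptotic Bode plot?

Break frequencies occur at each pole and zero magnitude: 0.51 rad/s, 250 rad/s.
The lowest is 0.51 rad/s.

0.51 rad/s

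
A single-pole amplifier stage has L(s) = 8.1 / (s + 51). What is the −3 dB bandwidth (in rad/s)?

For a single-pole low-pass, the −3 dB point is at the pole: ω = 51 rad/s.

51 rad/s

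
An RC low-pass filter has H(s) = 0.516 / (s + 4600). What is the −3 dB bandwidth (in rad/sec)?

For a single-pole low-pass, the −3 dB point is at the pole: ω = 4600 rad/sec.

4600 rad/sec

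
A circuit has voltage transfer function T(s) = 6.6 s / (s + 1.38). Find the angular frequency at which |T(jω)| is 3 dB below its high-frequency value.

1.38 rad s⁻¹

For a single-pole high-pass, the −3 dB point is at the pole: ω = 1.38 rad s⁻¹.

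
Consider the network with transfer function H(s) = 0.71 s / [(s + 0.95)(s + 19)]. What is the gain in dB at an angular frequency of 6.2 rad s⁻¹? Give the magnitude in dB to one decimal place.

-29.1 dB

|j6.2| = 6.2
|j6.2 + 0.95| = √(6.2² + 0.95²) = 6.272
|j6.2 + 19| = √(6.2² + 19²) = 19.99
|H(j6.2)| = 0.71 × 6.2 / (6.272 × 19.99) = 0.035115
20 log₁₀(0.035115) = -29.09 dB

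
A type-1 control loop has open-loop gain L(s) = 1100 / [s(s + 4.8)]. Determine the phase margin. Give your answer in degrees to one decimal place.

8.3°

Gain crossover: |L(jω)| = 1 at ω ≈ 33 rad/sec.
∠L(j33) = −90° − arctan(33/4.8) ≈ -171.72°
PM = 180° + (-171.72°) = 8.28°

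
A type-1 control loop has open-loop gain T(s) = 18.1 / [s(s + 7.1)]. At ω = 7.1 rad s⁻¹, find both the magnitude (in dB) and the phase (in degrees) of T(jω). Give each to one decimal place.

|j7.1 + 7.1| = √(7.1² + 7.1²) = 10.04
|j7.1| = 7.1
|T(j7.1)| = 18.1 / (10.04 × 7.1) = 0.25389
20 log₁₀(0.25389) = -11.91 dB
∠(j7.1 + 7.1) = arctan(7.1/7.1) = 45.00°
∠(j7.1) = 90.00°
∠T(j7.1) = − (45.00° + 90.00°) = -135.00°

|T| = -11.9 dB, ∠T = -135.0°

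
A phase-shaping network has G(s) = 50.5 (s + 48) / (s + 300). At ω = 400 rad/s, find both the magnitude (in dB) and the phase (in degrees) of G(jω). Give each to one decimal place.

|G| = 32.2 dB, ∠G = 30.0°

|j400 + 48| = √(400² + 48²) = 402.9
|j400 + 300| = √(400² + 300²) = 500
|G(j400)| = 50.5 × 402.9 / 500 = 40.69
20 log₁₀(40.69) = 32.19 dB
∠(j400 + 48) = arctan(400/48) = 83.16°
∠(j400 + 300) = arctan(400/300) = 53.13°
∠G(j400) = 83.16° − 53.13° = 30.03°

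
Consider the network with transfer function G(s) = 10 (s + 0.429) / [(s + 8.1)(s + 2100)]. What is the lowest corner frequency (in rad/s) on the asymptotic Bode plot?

0.429 rad/s

Break frequencies occur at each pole and zero magnitude: 0.429 rad/s, 8.1 rad/s, 2100 rad/s.
The lowest is 0.429 rad/s.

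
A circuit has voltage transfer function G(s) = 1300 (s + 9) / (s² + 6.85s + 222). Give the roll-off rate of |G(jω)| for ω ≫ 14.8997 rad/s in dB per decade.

-20 dB/decade

With 1 zero and 2 poles, the high-frequency asymptotic slope is 20 × (1 − 2) = -20 dB/decade.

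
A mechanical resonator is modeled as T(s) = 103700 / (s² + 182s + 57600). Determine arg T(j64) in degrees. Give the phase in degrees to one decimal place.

-12.3°

∠[(j64)² + 182(j64) + 57600] = ∠[53504 + j11648] = 12.28°
∠T(j64) = −12.28° = -12.28°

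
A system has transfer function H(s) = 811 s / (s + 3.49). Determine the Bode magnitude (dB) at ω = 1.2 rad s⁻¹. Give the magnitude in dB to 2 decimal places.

48.42 dB

|j1.2| = 1.2
|j1.2 + 3.49| = √(1.2² + 3.49²) = 3.691
|H(j1.2)| = 811 × 1.2 / 3.691 = 263.7
20 log₁₀(263.7) = 48.422 dB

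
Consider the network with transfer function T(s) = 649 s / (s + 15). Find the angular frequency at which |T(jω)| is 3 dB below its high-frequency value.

15 rad s⁻¹

For a single-pole high-pass, the −3 dB point is at the pole: ω = 15 rad s⁻¹.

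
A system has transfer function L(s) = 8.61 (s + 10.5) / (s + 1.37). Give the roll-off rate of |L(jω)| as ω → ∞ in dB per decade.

0 dB/decade

With 1 zero and 1 pole, the high-frequency asymptotic slope is 20 × (1 − 1) = 0 dB/decade.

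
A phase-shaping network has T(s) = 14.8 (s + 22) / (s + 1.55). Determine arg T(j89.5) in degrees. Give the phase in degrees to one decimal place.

∠(j89.5 + 22) = arctan(89.5/22) = 76.19°
∠(j89.5 + 1.55) = arctan(89.5/1.55) = 89.01°
∠T(j89.5) = 76.19° − 89.01° = -12.82°

-12.8 deg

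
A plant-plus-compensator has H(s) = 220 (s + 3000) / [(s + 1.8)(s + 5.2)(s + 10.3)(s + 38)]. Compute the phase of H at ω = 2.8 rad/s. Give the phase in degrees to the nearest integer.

-105°

∠(j2.8 + 3000) = arctan(2.8/3000) = 0.05°
∠(j2.8 + 1.8) = arctan(2.8/1.8) = 57.26°
∠(j2.8 + 5.2) = arctan(2.8/5.2) = 28.30°
∠(j2.8 + 10.3) = arctan(2.8/10.3) = 15.21°
∠(j2.8 + 38) = arctan(2.8/38) = 4.21°
∠H(j2.8) = 0.05° − (57.26° + 28.30° + 15.21° + 4.21°) = -104.93°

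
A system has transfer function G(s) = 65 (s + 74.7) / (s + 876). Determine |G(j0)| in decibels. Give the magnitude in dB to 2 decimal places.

G(0) = 65 × 74.7 / 876 = 5.5428
20 log₁₀(5.5428) = 14.875 dB

14.87 dB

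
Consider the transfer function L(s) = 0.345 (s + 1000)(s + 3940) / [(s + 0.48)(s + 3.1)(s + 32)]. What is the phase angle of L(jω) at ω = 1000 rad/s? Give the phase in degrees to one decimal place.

∠(j1000 + 1000) = arctan(1000/1000) = 45.00°
∠(j1000 + 3940) = arctan(1000/3940) = 14.24°
∠(j1000 + 0.48) = arctan(1000/0.48) = 89.97°
∠(j1000 + 3.1) = arctan(1000/3.1) = 89.82°
∠(j1000 + 32) = arctan(1000/32) = 88.17°
∠L(j1000) = 45.00° + 14.24° − (89.97° + 89.82° + 88.17°) = -208.72°

-208.7°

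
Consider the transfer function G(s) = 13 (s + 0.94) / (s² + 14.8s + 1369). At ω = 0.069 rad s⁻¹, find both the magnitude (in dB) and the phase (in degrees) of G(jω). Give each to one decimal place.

|G| = -41.0 dB, ∠G = 4.2 deg

|j0.069 + 0.94| = √(0.069² + 0.94²) = 0.9425
|(j0.069)² + 14.8(j0.069) + 1369| = |1369 + j1.0212| = 1369
|G(j0.069)| = 13 × 0.9425 / 1369 = 0.0089503
20 log₁₀(0.0089503) = -40.96 dB
∠(j0.069 + 0.94) = arctan(0.069/0.94) = 4.20°
∠[(j0.069)² + 14.8(j0.069) + 1369] = ∠[1369 + j1.0212] = 0.04°
∠G(j0.069) = 4.20° − 0.04° = 4.16°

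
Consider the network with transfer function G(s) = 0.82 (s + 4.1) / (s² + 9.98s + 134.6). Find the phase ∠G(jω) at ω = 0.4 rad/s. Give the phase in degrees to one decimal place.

∠(j0.4 + 4.1) = arctan(0.4/4.1) = 5.57°
∠[(j0.4)² + 9.98(j0.4) + 134.6] = ∠[134.44 + j3.992] = 1.70°
∠G(j0.4) = 5.57° − 1.70° = 3.87°

3.9°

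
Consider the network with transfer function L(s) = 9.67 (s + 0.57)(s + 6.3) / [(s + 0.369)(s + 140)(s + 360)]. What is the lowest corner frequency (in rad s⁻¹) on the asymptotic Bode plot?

Break frequencies occur at each pole and zero magnitude: 0.369 rad s⁻¹, 0.57 rad s⁻¹, 6.3 rad s⁻¹, 140 rad s⁻¹, 360 rad s⁻¹.
The lowest is 0.369 rad s⁻¹.

0.369 rad s⁻¹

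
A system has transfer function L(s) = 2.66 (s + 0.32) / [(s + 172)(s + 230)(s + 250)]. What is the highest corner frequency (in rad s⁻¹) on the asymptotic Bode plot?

Break frequencies occur at each pole and zero magnitude: 0.32 rad s⁻¹, 172 rad s⁻¹, 230 rad s⁻¹, 250 rad s⁻¹.
The highest is 250 rad s⁻¹.

250 rad s⁻¹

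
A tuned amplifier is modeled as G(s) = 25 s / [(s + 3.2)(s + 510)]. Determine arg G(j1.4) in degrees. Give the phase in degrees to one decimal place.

∠(j1.4) = 90.00°
∠(j1.4 + 3.2) = arctan(1.4/3.2) = 23.63°
∠(j1.4 + 510) = arctan(1.4/510) = 0.16°
∠G(j1.4) = 90.00° − (23.63° + 0.16°) = 66.21°

66.2°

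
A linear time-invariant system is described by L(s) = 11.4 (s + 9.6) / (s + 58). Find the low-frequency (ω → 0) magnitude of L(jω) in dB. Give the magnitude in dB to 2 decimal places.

5.51 dB

L(0) = 11.4 × 9.6 / 58 = 1.8869
20 log₁₀(1.8869) = 5.515 dB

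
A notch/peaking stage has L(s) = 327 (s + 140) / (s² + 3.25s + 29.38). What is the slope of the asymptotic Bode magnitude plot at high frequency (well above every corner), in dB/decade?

With 1 zero and 2 poles, the high-frequency asymptotic slope is 20 × (1 − 2) = -20 dB/decade.

-20 dB/decade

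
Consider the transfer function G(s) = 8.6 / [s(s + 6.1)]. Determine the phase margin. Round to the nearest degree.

Gain crossover: |G(jω)| = 1 at ω ≈ 1.38 rad/s.
∠G(j1.38) = −90° − arctan(1.38/6.1) ≈ -102.71°
PM = 180° + (-102.71°) = 77.29°

77°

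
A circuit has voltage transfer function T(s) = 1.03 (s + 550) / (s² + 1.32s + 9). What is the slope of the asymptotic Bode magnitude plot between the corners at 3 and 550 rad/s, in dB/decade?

-40 dB/decade

In this band the factors already past their corner are: complex pole pair at ωₙ ≈ 3; net slope = -40 dB/decade.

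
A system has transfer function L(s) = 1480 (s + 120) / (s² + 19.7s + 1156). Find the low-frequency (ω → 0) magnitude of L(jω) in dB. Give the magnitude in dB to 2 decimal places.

L(0) = 1480 × 120 / 1156 = 153.63
20 log₁₀(153.63) = 43.730 dB

43.73 dB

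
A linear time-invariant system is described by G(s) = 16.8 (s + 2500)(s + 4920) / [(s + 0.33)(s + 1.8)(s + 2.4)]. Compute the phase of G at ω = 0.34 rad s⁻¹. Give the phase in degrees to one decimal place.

∠(j0.34 + 2500) = arctan(0.34/2500) = 0.01°
∠(j0.34 + 4920) = arctan(0.34/4920) = 0.00°
∠(j0.34 + 0.33) = arctan(0.34/0.33) = 45.86°
∠(j0.34 + 1.8) = arctan(0.34/1.8) = 10.70°
∠(j0.34 + 2.4) = arctan(0.34/2.4) = 8.06°
∠G(j0.34) = 0.01° + 0.00° − (45.86° + 10.70° + 8.06°) = -64.60°

-64.6°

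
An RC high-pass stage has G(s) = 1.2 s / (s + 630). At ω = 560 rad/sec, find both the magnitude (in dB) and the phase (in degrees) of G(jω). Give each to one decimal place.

|G| = -2.0 dB, ∠G = 48.4°

|j560| = 560
|j560 + 630| = √(560² + 630²) = 842.9
|G(j560)| = 1.2 × 560 / 842.9 = 0.79724
20 log₁₀(0.79724) = -1.97 dB
∠(j560) = 90.00°
∠(j560 + 630) = arctan(560/630) = 41.63°
∠G(j560) = 90.00° − 41.63° = 48.37°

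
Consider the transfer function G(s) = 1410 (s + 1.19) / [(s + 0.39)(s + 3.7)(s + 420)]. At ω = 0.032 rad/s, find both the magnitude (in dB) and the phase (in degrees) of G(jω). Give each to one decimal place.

|j0.032 + 1.19| = √(0.032² + 1.19²) = 1.19
|j0.032 + 0.39| = √(0.032² + 0.39²) = 0.3913
|j0.032 + 3.7| = √(0.032² + 3.7²) = 3.7
|j0.032 + 420| = √(0.032² + 420²) = 420
|G(j0.032)| = 1410 × 1.19 / (0.3913 × 3.7 × 420) = 2.7602
20 log₁₀(2.7602) = 8.82 dB
∠(j0.032 + 1.19) = arctan(0.032/1.19) = 1.54°
∠(j0.032 + 0.39) = arctan(0.032/0.39) = 4.69°
∠(j0.032 + 3.7) = arctan(0.032/3.7) = 0.50°
∠(j0.032 + 420) = arctan(0.032/420) = 0.00°
∠G(j0.032) = 1.54° − (4.69° + 0.50° + 0.00°) = -3.65°

|G| = 8.8 dB, ∠G = -3.7°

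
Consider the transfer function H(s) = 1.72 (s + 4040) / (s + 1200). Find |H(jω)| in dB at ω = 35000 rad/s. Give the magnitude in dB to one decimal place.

|j35000 + 4040| = √(35000² + 4040²) = 3.523e+04
|j35000 + 1200| = √(35000² + 1200²) = 3.502e+04
|H(j35000)| = 1.72 × 3.523e+04 / 3.502e+04 = 1.7304
20 log₁₀(1.7304) = 4.76 dB

4.8 dB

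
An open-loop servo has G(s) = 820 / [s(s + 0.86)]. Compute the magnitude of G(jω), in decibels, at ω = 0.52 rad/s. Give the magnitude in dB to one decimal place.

|j0.52 + 0.86| = √(0.52² + 0.86²) = 1.005
|j0.52| = 0.52
|G(j0.52)| = 820 / (1.005 × 0.52) = 1569.1
20 log₁₀(1569.1) = 63.91 dB

63.9 dB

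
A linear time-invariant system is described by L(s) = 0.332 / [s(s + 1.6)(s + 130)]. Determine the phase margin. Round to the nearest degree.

90°

Gain crossover: |L(jω)| = 1 at ω ≈ 0.0016 rad s⁻¹.
∠L(j0.0016) = −90° − arctan(0.0016/1.6) − arctan(0.0016/130) ≈ -90.06°
PM = 180° + (-90.06°) = 89.94°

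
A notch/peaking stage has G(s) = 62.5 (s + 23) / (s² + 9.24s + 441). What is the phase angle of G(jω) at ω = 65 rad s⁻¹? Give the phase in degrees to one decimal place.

∠(j65 + 23) = arctan(65/23) = 70.51°
∠[(j65)² + 9.24(j65) + 441] = ∠[-3784 + j600.6] = 170.98°
∠G(j65) = 70.51° − 170.98° = -100.47°

-100.5°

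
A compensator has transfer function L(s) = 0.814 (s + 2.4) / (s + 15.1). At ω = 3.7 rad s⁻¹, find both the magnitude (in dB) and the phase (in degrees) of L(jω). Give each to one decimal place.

|L| = -12.7 dB, ∠L = 43.3°

|j3.7 + 2.4| = √(3.7² + 2.4²) = 4.41
|j3.7 + 15.1| = √(3.7² + 15.1²) = 15.55
|L(j3.7)| = 0.814 × 4.41 / 15.55 = 0.23091
20 log₁₀(0.23091) = -12.73 dB
∠(j3.7 + 2.4) = arctan(3.7/2.4) = 57.03°
∠(j3.7 + 15.1) = arctan(3.7/15.1) = 13.77°
∠L(j3.7) = 57.03° − 13.77° = 43.26°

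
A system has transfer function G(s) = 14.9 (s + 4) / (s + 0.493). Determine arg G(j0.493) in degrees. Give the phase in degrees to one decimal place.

∠(j0.493 + 4) = arctan(0.493/4) = 7.03°
∠(j0.493 + 0.493) = arctan(0.493/0.493) = 45.00°
∠G(j0.493) = 7.03° − 45.00° = -37.97°

-38.0°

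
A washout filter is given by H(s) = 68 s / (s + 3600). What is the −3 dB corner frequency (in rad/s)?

For a single-pole high-pass, the −3 dB point is at the pole: ω = 3600 rad/s.

3600 rad/s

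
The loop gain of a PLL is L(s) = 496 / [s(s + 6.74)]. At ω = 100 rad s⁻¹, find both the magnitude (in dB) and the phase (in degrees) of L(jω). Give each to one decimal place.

|j100 + 6.74| = √(100² + 6.74²) = 100.2
|j100| = 100
|L(j100)| = 496 / (100.2 × 100) = 0.049488
20 log₁₀(0.049488) = -26.11 dB
∠(j100 + 6.74) = arctan(100/6.74) = 86.14°
∠(j100) = 90.00°
∠L(j100) = − (86.14° + 90.00°) = -176.14°

|L| = -26.1 dB, ∠L = -176.1°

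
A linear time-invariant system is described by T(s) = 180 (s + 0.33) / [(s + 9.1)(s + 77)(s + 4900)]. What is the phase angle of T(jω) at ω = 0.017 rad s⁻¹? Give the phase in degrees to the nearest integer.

3°

∠(j0.017 + 0.33) = arctan(0.017/0.33) = 2.95°
∠(j0.017 + 9.1) = arctan(0.017/9.1) = 0.11°
∠(j0.017 + 77) = arctan(0.017/77) = 0.01°
∠(j0.017 + 4900) = arctan(0.017/4900) = 0.00°
∠T(j0.017) = 2.95° − (0.11° + 0.01° + 0.00°) = 2.83°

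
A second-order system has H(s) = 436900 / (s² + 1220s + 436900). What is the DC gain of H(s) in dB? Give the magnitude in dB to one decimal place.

H(0) = 436900 / 436900 = 1
20 log₁₀(1) = 0.00 dB

0.0 dB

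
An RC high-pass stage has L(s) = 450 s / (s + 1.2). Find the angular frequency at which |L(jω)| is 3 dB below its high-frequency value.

1.2 rad s⁻¹

For a single-pole high-pass, the −3 dB point is at the pole: ω = 1.2 rad s⁻¹.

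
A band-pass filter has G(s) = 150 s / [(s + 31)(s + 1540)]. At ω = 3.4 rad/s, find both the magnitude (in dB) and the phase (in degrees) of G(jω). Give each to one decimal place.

|G| = -39.5 dB, ∠G = 83.6°

|j3.4| = 3.4
|j3.4 + 31| = √(3.4² + 31²) = 31.19
|j3.4 + 1540| = √(3.4² + 1540²) = 1540
|G(j3.4)| = 150 × 3.4 / (31.19 × 1540) = 0.010619
20 log₁₀(0.010619) = -39.48 dB
∠(j3.4) = 90.00°
∠(j3.4 + 31) = arctan(3.4/31) = 6.26°
∠(j3.4 + 1540) = arctan(3.4/1540) = 0.13°
∠G(j3.4) = 90.00° − (6.26° + 0.13°) = 83.61°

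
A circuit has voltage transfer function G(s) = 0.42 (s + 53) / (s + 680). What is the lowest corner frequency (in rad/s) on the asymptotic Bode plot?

Break frequencies occur at each pole and zero magnitude: 53 rad/s, 680 rad/s.
The lowest is 53 rad/s.

53 rad/s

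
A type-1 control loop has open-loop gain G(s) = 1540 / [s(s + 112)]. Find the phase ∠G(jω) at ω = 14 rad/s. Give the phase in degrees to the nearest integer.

∠(j14 + 112) = arctan(14/112) = 7.13°
∠(j14) = 90.00°
∠G(j14) = − (7.13° + 90.00°) = -97.13°

-97 deg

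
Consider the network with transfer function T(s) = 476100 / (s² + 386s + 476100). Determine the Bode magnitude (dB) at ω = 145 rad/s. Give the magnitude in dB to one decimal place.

|(j145)² + 386(j145) + 476100| = |4.5508e+05 + j55970| = 4.585e+05
|T(j145)| = 476100 / 4.585e+05 = 1.0384
20 log₁₀(1.0384) = 0.33 dB

0.3 dB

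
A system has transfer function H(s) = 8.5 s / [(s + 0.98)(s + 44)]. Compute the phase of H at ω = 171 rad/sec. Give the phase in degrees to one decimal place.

∠(j171) = 90.00°
∠(j171 + 0.98) = arctan(171/0.98) = 89.67°
∠(j171 + 44) = arctan(171/44) = 75.57°
∠H(j171) = 90.00° − (89.67° + 75.57°) = -75.24°

-75.2°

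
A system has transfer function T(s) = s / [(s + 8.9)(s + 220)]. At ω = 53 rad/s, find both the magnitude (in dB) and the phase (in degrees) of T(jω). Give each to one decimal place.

|j53| = 53
|j53 + 8.9| = √(53² + 8.9²) = 53.74
|j53 + 220| = √(53² + 220²) = 226.3
|T(j53)| = 1 × 53 / (53.74 × 226.3) = 0.004358
20 log₁₀(0.004358) = -47.21 dB
∠(j53) = 90.00°
∠(j53 + 8.9) = arctan(53/8.9) = 80.47°
∠(j53 + 220) = arctan(53/220) = 13.54°
∠T(j53) = 90.00° − (80.47° + 13.54°) = -4.01°

|T| = -47.2 dB, ∠T = -4.0°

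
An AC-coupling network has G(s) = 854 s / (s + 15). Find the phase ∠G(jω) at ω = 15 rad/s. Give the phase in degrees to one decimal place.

∠(j15) = 90.00°
∠(j15 + 15) = arctan(15/15) = 45.00°
∠G(j15) = 90.00° − 45.00° = 45.00°

45.0°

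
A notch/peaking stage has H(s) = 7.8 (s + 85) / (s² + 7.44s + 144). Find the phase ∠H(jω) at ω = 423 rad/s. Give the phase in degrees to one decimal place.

∠(j423 + 85) = arctan(423/85) = 78.64°
∠[(j423)² + 7.44(j423) + 144] = ∠[-1.7878e+05 + j3147.1] = 178.99°
∠H(j423) = 78.64° − 178.99° = -100.35°

-100.4°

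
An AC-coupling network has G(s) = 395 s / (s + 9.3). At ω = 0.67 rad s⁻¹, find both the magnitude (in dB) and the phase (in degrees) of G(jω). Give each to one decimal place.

|G| = 29.1 dB, ∠G = 85.9°

|j0.67| = 0.67
|j0.67 + 9.3| = √(0.67² + 9.3²) = 9.324
|G(j0.67)| = 395 × 0.67 / 9.324 = 28.383
20 log₁₀(28.383) = 29.06 dB
∠(j0.67) = 90.00°
∠(j0.67 + 9.3) = arctan(0.67/9.3) = 4.12°
∠G(j0.67) = 90.00° − 4.12° = 85.88°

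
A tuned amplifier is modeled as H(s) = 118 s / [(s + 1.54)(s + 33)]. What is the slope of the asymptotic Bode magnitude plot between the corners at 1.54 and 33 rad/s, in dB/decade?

In this band the factors already past their corner are: 1 differentiator zero, pole at 1.54; net slope = 0 dB/decade.

0 dB/decade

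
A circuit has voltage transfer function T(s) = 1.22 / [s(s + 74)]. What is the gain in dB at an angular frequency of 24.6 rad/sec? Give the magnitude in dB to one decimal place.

|j24.6 + 74| = √(24.6² + 74²) = 77.98
|j24.6| = 24.6
|T(j24.6)| = 1.22 / (77.98 × 24.6) = 0.00063596
20 log₁₀(0.00063596) = -63.93 dB

-63.9 dB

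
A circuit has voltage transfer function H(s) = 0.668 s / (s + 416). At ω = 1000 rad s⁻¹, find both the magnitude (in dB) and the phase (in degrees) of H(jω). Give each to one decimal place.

|j1000| = 1000
|j1000 + 416| = √(1000² + 416²) = 1083
|H(j1000)| = 0.668 × 1000 / 1083 = 0.61676
20 log₁₀(0.61676) = -4.20 dB
∠(j1000) = 90.00°
∠(j1000 + 416) = arctan(1000/416) = 67.41°
∠H(j1000) = 90.00° − 67.41° = 22.59°

|H| = -4.2 dB, ∠H = 22.6°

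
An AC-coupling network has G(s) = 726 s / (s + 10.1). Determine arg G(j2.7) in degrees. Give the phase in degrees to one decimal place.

∠(j2.7) = 90.00°
∠(j2.7 + 10.1) = arctan(2.7/10.1) = 14.97°
∠G(j2.7) = 90.00° − 14.97° = 75.03°

75.0 deg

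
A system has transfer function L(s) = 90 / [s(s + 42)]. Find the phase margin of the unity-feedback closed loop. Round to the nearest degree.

87°

Gain crossover: |L(jω)| = 1 at ω ≈ 2.14 rad/sec.
∠L(j2.14) = −90° − arctan(2.14/42) ≈ -92.92°
PM = 180° + (-92.92°) = 87.08°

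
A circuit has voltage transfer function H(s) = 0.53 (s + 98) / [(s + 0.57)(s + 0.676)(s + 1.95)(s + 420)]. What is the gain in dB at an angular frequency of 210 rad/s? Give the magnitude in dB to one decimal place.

-151.0 dB

|j210 + 98| = √(210² + 98²) = 231.7
|j210 + 0.57| = √(210² + 0.57²) = 210
|j210 + 0.676| = √(210² + 0.676²) = 210
|j210 + 1.95| = √(210² + 1.95²) = 210
|j210 + 420| = √(210² + 420²) = 469.6
|H(j210)| = 0.53 × 231.7 / (210 × 210 × 210 × 469.6) = 2.8242e-08
20 log₁₀(2.8242e-08) = -150.98 dB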